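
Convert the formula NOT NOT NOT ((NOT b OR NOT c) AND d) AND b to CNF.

(c OR NOT d) AND b

NOT NOT NOT ((NOT b OR NOT c) AND d) AND b
⇔ NOT ((NOT b OR NOT c) AND d) AND b   — double negation
⇔ (NOT (NOT b OR NOT c) OR NOT d) AND b   — De Morgan
⇔ ((NOT NOT b AND NOT NOT c) OR NOT d) AND b   — De Morgan
⇔ ((b AND NOT NOT c) OR NOT d) AND b   — double negation
⇔ ((b AND c) OR NOT d) AND b   — double negation
⇔ (b OR NOT d) AND (c OR NOT d) AND b   — distribute OR over AND
⇔ (c OR NOT d) AND b   — simplify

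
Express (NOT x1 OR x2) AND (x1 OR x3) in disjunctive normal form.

(NOT x1 AND x3) OR (x2 AND x1) OR (x2 AND x3)

(NOT x1 OR x2) AND (x1 OR x3)
⇔ (NOT x1 AND x1) OR (NOT x1 AND x3) OR (x2 AND x1) OR (x2 AND x3)   [distribute AND over OR]
⇔ (NOT x1 AND x3) OR (x2 AND x1) OR (x2 AND x3)   [simplify]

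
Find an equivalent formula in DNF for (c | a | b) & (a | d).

(c | a | b) & (a | d)
≡ (c & a) | (c & d) | (a & a) | (a & d) | (b & a) | (b & d)
≡ (c & d) | a | (b & d)

(c & d) | a | (b & d)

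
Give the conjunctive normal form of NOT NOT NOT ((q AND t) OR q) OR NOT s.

NOT NOT NOT ((q AND t) OR q) OR NOT s
= NOT ((q AND t) OR q) OR NOT s   [double negation]
= (NOT (q AND t) AND NOT q) OR NOT s   [De Morgan]
= ((NOT q OR NOT t) AND NOT q) OR NOT s   [De Morgan]
= (NOT q OR NOT t OR NOT s) AND (NOT q OR NOT s)   [distribute OR over AND]
= NOT q OR NOT s   [simplify]

NOT q OR NOT s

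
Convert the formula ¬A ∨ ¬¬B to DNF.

¬A ∨ ¬¬B
= ¬A ∨ B   — double negation

¬A ∨ B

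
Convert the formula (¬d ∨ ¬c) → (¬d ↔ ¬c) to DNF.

(¬d ∨ ¬c) → (¬d ↔ ¬c)
⇔ ¬(¬d ∨ ¬c) ∨ (¬d ↔ ¬c)   [eliminate →]
⇔ ¬(¬d ∨ ¬c) ∨ ((¬d → ¬c) ∧ (¬c → ¬d))   [eliminate ↔]
⇔ ¬(¬d ∨ ¬c) ∨ ((¬¬d ∨ ¬c) ∧ (¬c → ¬d))   [eliminate →]
⇔ ¬(¬d ∨ ¬c) ∨ ((¬¬d ∨ ¬c) ∧ (¬¬c ∨ ¬d))   [eliminate →]
⇔ (¬¬d ∧ ¬¬c) ∨ ((¬¬d ∨ ¬c) ∧ (¬¬c ∨ ¬d))   [De Morgan]
⇔ (d ∧ ¬¬c) ∨ ((¬¬d ∨ ¬c) ∧ (¬¬c ∨ ¬d))   [double negation]
⇔ (d ∧ c) ∨ ((¬¬d ∨ ¬c) ∧ (¬¬c ∨ ¬d))   [double negation]
⇔ (d ∧ c) ∨ ((d ∨ ¬c) ∧ (¬¬c ∨ ¬d))   [double negation]
⇔ (d ∧ c) ∨ ((d ∨ ¬c) ∧ (c ∨ ¬d))   [double negation]
⇔ (d ∧ c) ∨ (d ∧ c) ∨ (d ∧ ¬d) ∨ (¬c ∧ c) ∨ (¬c ∧ ¬d)   [distribute ∧ over ∨]
⇔ (d ∧ c) ∨ (¬c ∧ ¬d)   [simplify]

(d ∧ c) ∨ (¬c ∧ ¬d)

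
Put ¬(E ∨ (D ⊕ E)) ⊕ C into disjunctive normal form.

(¬E ∧ ¬D ∧ ¬C) ∨ (E ∧ C) ∨ (D ∧ ¬E ∧ C)

¬(E ∨ (D ⊕ E)) ⊕ C
= (¬(E ∨ (D ⊕ E)) ∧ ¬C) ∨ (¬¬(E ∨ (D ⊕ E)) ∧ C)   [expand ⊕]
= (¬(E ∨ (D ∧ ¬E) ∨ (¬D ∧ E)) ∧ ¬C) ∨ (¬¬(E ∨ (D ⊕ E)) ∧ C)   [expand ⊕]
= (¬(E ∨ (D ∧ ¬E) ∨ (¬D ∧ E)) ∧ ¬C) ∨ (¬¬(E ∨ (D ∧ ¬E) ∨ (¬D ∧ E)) ∧ C)   [expand ⊕]
= (¬E ∧ ¬(D ∧ ¬E) ∧ ¬(¬D ∧ E) ∧ ¬C) ∨ (¬¬(E ∨ (D ∧ ¬E) ∨ (¬D ∧ E)) ∧ C)   [De Morgan]
= (¬E ∧ (¬D ∨ ¬¬E) ∧ ¬(¬D ∧ E) ∧ ¬C) ∨ (¬¬(E ∨ (D ∧ ¬E) ∨ (¬D ∧ E)) ∧ C)   [De Morgan]
= (¬E ∧ (¬D ∨ E) ∧ ¬(¬D ∧ E) ∧ ¬C) ∨ (¬¬(E ∨ (D ∧ ¬E) ∨ (¬D ∧ E)) ∧ C)   [double negation]
= (¬E ∧ (¬D ∨ E) ∧ (¬¬D ∨ ¬E) ∧ ¬C) ∨ (¬¬(E ∨ (D ∧ ¬E) ∨ (¬D ∧ E)) ∧ C)   [De Morgan]
= (¬E ∧ (¬D ∨ E) ∧ (D ∨ ¬E) ∧ ¬C) ∨ (¬¬(E ∨ (D ∧ ¬E) ∨ (¬D ∧ E)) ∧ C)   [double negation]
= (¬E ∧ (¬D ∨ E) ∧ (D ∨ ¬E) ∧ ¬C) ∨ ((E ∨ (D ∧ ¬E) ∨ (¬D ∧ E)) ∧ C)   [double negation]
= (¬E ∧ ¬D ∧ D ∧ ¬C) ∨ (¬E ∧ ¬D ∧ ¬E ∧ ¬C) ∨ (¬E ∧ E ∧ D ∧ ¬C) ∨ (¬E ∧ E ∧ ¬E ∧ ¬C) ∨ (E ∧ C) ∨ (D ∧ ¬E ∧ C) ∨ (¬D ∧ E ∧ C)   [distribute ∧ over ∨]
= (¬E ∧ ¬D ∧ ¬C) ∨ (E ∧ C) ∨ (D ∧ ¬E ∧ C)   [simplify]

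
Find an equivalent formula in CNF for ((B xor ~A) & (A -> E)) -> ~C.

((B xor ~A) & (A -> E)) -> ~C
≡ ~((B xor ~A) & (A -> E)) | ~C   [eliminate ->]
≡ ~((B | ~A) & ~(B & ~A) & (A -> E)) | ~C   [expand xor]
≡ ~((B | ~A) & ~(B & ~A) & (~A | E)) | ~C   [eliminate ->]
≡ ~(B | ~A) | ~~(B & ~A) | ~(~A | E) | ~C   [De Morgan]
≡ (~B & ~~A) | ~~(B & ~A) | ~(~A | E) | ~C   [De Morgan]
≡ (~B & A) | ~~(B & ~A) | ~(~A | E) | ~C   [double negation]
≡ (~B & A) | (B & ~A) | ~(~A | E) | ~C   [double negation]
≡ (~B & A) | (B & ~A) | (~~A & ~E) | ~C   [De Morgan]
≡ (~B & A) | (B & ~A) | (A & ~E) | ~C   [double negation]
≡ (~B | B | A | ~C) & (~B | B | ~E | ~C) & (~B | ~A | A | ~C) & (~B | ~A | ~E | ~C) & (A | B | A | ~C) & (A | B | ~E | ~C) & (A | ~A | A | ~C) & (A | ~A | ~E | ~C)   [distribute | over &]
≡ (~B | ~A | ~E | ~C) & (A | B | ~C)   [simplify]

(~B | ~A | ~E | ~C) & (A | B | ~C)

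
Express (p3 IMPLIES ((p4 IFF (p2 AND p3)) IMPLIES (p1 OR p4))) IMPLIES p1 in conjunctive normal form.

(p3 IMPLIES ((p4 IFF (p2 AND p3)) IMPLIES (p1 OR p4))) IMPLIES p1
≡ NOT (p3 IMPLIES ((p4 IFF (p2 AND p3)) IMPLIES (p1 OR p4))) OR p1   [eliminate IMPLIES]
≡ NOT (NOT p3 OR ((p4 IFF (p2 AND p3)) IMPLIES (p1 OR p4))) OR p1   [eliminate IMPLIES]
≡ NOT (NOT p3 OR NOT (p4 IFF (p2 AND p3)) OR p1 OR p4) OR p1   [eliminate IMPLIES]
≡ NOT (NOT p3 OR NOT ((p4 IMPLIES (p2 AND p3)) AND ((p2 AND p3) IMPLIES p4)) OR p1 OR p4) OR p1   [eliminate IFF]
≡ NOT (NOT p3 OR NOT ((NOT p4 OR (p2 AND p3)) AND ((p2 AND p3) IMPLIES p4)) OR p1 OR p4) OR p1   [eliminate IMPLIES]
≡ NOT (NOT p3 OR NOT ((NOT p4 OR (p2 AND p3)) AND (NOT (p2 AND p3) OR p4)) OR p1 OR p4) OR p1   [eliminate IMPLIES]
≡ (NOT NOT p3 AND NOT NOT ((NOT p4 OR (p2 AND p3)) AND (NOT (p2 AND p3) OR p4)) AND NOT p1 AND NOT p4) OR p1   [De Morgan]
≡ (p3 AND NOT NOT ((NOT p4 OR (p2 AND p3)) AND (NOT (p2 AND p3) OR p4)) AND NOT p1 AND NOT p4) OR p1   [double negation]
≡ (p3 AND (NOT p4 OR (p2 AND p3)) AND (NOT (p2 AND p3) OR p4) AND NOT p1 AND NOT p4) OR p1   [double negation]
≡ (p3 AND (NOT p4 OR (p2 AND p3)) AND (NOT p2 OR NOT p3 OR p4) AND NOT p1 AND NOT p4) OR p1   [De Morgan]
≡ (p3 OR p1) AND (NOT p4 OR p2 OR p1) AND (NOT p4 OR p3 OR p1) AND (NOT p2 OR NOT p3 OR p4 OR p1) AND (NOT p1 OR p1) AND (NOT p4 OR p1)   [distribute OR over AND]
≡ (p3 OR p1) AND (NOT p2 OR NOT p3 OR p4 OR p1) AND (NOT p4 OR p1)   [simplify]

(p3 OR p1) AND (NOT p2 OR NOT p3 OR p4 OR p1) AND (NOT p4 OR p1)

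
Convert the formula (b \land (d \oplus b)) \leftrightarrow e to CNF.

(b \land (d \oplus b)) \leftrightarrow e
⇔ ((b \land (d \oplus b)) \to e) \land (e \to (b \land (d \oplus b)))   — eliminate \leftrightarrow
⇔ (\lnot (b \land (d \oplus b)) \lor e) \land (e \to (b \land (d \oplus b)))   — eliminate \to
⇔ (\lnot (b \land (d \lor b) \land \lnot (d \land b)) \lor e) \land (e \to (b \land (d \oplus b)))   — expand \oplus
⇔ (\lnot (b \land (d \lor b) \land \lnot (d \land b)) \lor e) \land (\lnot e \lor (b \land (d \oplus b)))   — eliminate \to
⇔ (\lnot (b \land (d \lor b) \land \lnot (d \land b)) \lor e) \land (\lnot e \lor (b \land (d \lor b) \land \lnot (d \land b)))   — expand \oplus
⇔ (\lnot b \lor \lnot (d \lor b) \lor \lnot \lnot (d \land b) \lor e) \land (\lnot e \lor (b \land (d \lor b) \land \lnot (d \land b)))   — De Morgan
⇔ (\lnot b \lor (\lnot d \land \lnot b) \lor \lnot \lnot (d \land b) \lor e) \land (\lnot e \lor (b \land (d \lor b) \land \lnot (d \land b)))   — De Morgan
⇔ (\lnot b \lor (\lnot d \land \lnot b) \lor (d \land b) \lor e) \land (\lnot e \lor (b \land (d \lor b) \land \lnot (d \land b)))   — double negation
⇔ (\lnot b \lor (\lnot d \land \lnot b) \lor (d \land b) \lor e) \land (\lnot e \lor (b \land (d \lor b) \land (\lnot d \lor \lnot b)))   — De Morgan
⇔ (\lnot b \lor \lnot d \lor d \lor e) \land (\lnot b \lor \lnot d \lor b \lor e) \land (\lnot b \lor \lnot b \lor d \lor e) \land (\lnot b \lor \lnot b \lor b \lor e) \land (\lnot e \lor b) \land (\lnot e \lor d \lor b) \land (\lnot e \lor \lnot d \lor \lnot b)   — distribute \lor over \land
⇔ (\lnot b \lor d \lor e) \land (\lnot e \lor b) \land (\lnot e \lor \lnot d \lor \lnot b)   — simplify

(\lnot b \lor d \lor e) \land (\lnot e \lor b) \land (\lnot e \lor \lnot d \lor \lnot b)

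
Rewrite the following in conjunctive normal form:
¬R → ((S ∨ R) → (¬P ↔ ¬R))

¬R → ((S ∨ R) → (¬P ↔ ¬R))
⇔ ¬¬R ∨ ((S ∨ R) → (¬P ↔ ¬R))   [eliminate →]
⇔ ¬¬R ∨ ¬(S ∨ R) ∨ (¬P ↔ ¬R)   [eliminate →]
⇔ ¬¬R ∨ ¬(S ∨ R) ∨ ((¬P → ¬R) ∧ (¬R → ¬P))   [eliminate ↔]
⇔ ¬¬R ∨ ¬(S ∨ R) ∨ ((¬¬P ∨ ¬R) ∧ (¬R → ¬P))   [eliminate →]
⇔ ¬¬R ∨ ¬(S ∨ R) ∨ ((¬¬P ∨ ¬R) ∧ (¬¬R ∨ ¬P))   [eliminate →]
⇔ R ∨ ¬(S ∨ R) ∨ ((¬¬P ∨ ¬R) ∧ (¬¬R ∨ ¬P))   [double negation]
⇔ R ∨ (¬S ∧ ¬R) ∨ ((¬¬P ∨ ¬R) ∧ (¬¬R ∨ ¬P))   [De Morgan]
⇔ R ∨ (¬S ∧ ¬R) ∨ ((P ∨ ¬R) ∧ (¬¬R ∨ ¬P))   [double negation]
⇔ R ∨ (¬S ∧ ¬R) ∨ ((P ∨ ¬R) ∧ (R ∨ ¬P))   [double negation]
⇔ (R ∨ ¬S ∨ P ∨ ¬R) ∧ (R ∨ ¬S ∨ R ∨ ¬P) ∧ (R ∨ ¬R ∨ P ∨ ¬R) ∧ (R ∨ ¬R ∨ R ∨ ¬P)   [distribute ∨ over ∧]
⇔ R ∨ ¬S ∨ ¬P   [simplify]

R ∨ ¬S ∨ ¬P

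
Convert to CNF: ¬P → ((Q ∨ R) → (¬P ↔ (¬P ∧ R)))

¬P → ((Q ∨ R) → (¬P ↔ (¬P ∧ R)))
= ¬¬P ∨ ((Q ∨ R) → (¬P ↔ (¬P ∧ R)))   — eliminate →
= ¬¬P ∨ ¬(Q ∨ R) ∨ (¬P ↔ (¬P ∧ R))   — eliminate →
= ¬¬P ∨ ¬(Q ∨ R) ∨ ((¬P → (¬P ∧ R)) ∧ ((¬P ∧ R) → ¬P))   — eliminate ↔
= ¬¬P ∨ ¬(Q ∨ R) ∨ ((¬¬P ∨ (¬P ∧ R)) ∧ ((¬P ∧ R) → ¬P))   — eliminate →
= ¬¬P ∨ ¬(Q ∨ R) ∨ ((¬¬P ∨ (¬P ∧ R)) ∧ (¬(¬P ∧ R) ∨ ¬P))   — eliminate →
= P ∨ ¬(Q ∨ R) ∨ ((¬¬P ∨ (¬P ∧ R)) ∧ (¬(¬P ∧ R) ∨ ¬P))   — double negation
= P ∨ (¬Q ∧ ¬R) ∨ ((¬¬P ∨ (¬P ∧ R)) ∧ (¬(¬P ∧ R) ∨ ¬P))   — De Morgan
= P ∨ (¬Q ∧ ¬R) ∨ ((P ∨ (¬P ∧ R)) ∧ (¬(¬P ∧ R) ∨ ¬P))   — double negation
= P ∨ (¬Q ∧ ¬R) ∨ ((P ∨ (¬P ∧ R)) ∧ (¬¬P ∨ ¬R ∨ ¬P))   — De Morgan
= P ∨ (¬Q ∧ ¬R) ∨ ((P ∨ (¬P ∧ R)) ∧ (P ∨ ¬R ∨ ¬P))   — double negation
= (P ∨ ¬Q ∨ P ∨ ¬P) ∧ (P ∨ ¬Q ∨ P ∨ R) ∧ (P ∨ ¬Q ∨ P ∨ ¬R ∨ ¬P) ∧ (P ∨ ¬R ∨ P ∨ ¬P) ∧ (P ∨ ¬R ∨ P ∨ R) ∧ (P ∨ ¬R ∨ P ∨ ¬R ∨ ¬P)   — distribute ∨ over ∧
= P ∨ ¬Q ∨ R   — simplify

P ∨ ¬Q ∨ R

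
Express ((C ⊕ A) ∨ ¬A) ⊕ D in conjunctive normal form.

((C ⊕ A) ∨ ¬A) ⊕ D
≡ ((C ⊕ A) ∨ ¬A ∨ D) ∧ ¬(((C ⊕ A) ∨ ¬A) ∧ D)   — expand ⊕
≡ (((C ∨ A) ∧ ¬(C ∧ A)) ∨ ¬A ∨ D) ∧ ¬(((C ⊕ A) ∨ ¬A) ∧ D)   — expand ⊕
≡ (((C ∨ A) ∧ ¬(C ∧ A)) ∨ ¬A ∨ D) ∧ ¬((((C ∨ A) ∧ ¬(C ∧ A)) ∨ ¬A) ∧ D)   — expand ⊕
≡ (((C ∨ A) ∧ (¬C ∨ ¬A)) ∨ ¬A ∨ D) ∧ ¬((((C ∨ A) ∧ ¬(C ∧ A)) ∨ ¬A) ∧ D)   — De Morgan
≡ (((C ∨ A) ∧ (¬C ∨ ¬A)) ∨ ¬A ∨ D) ∧ (¬(((C ∨ A) ∧ ¬(C ∧ A)) ∨ ¬A) ∨ ¬D)   — De Morgan
≡ (((C ∨ A) ∧ (¬C ∨ ¬A)) ∨ ¬A ∨ D) ∧ ((¬((C ∨ A) ∧ ¬(C ∧ A)) ∧ ¬¬A) ∨ ¬D)   — De Morgan
≡ (((C ∨ A) ∧ (¬C ∨ ¬A)) ∨ ¬A ∨ D) ∧ (((¬(C ∨ A) ∨ ¬¬(C ∧ A)) ∧ ¬¬A) ∨ ¬D)   — De Morgan
≡ (((C ∨ A) ∧ (¬C ∨ ¬A)) ∨ ¬A ∨ D) ∧ ((((¬C ∧ ¬A) ∨ ¬¬(C ∧ A)) ∧ ¬¬A) ∨ ¬D)   — De Morgan
≡ (((C ∨ A) ∧ (¬C ∨ ¬A)) ∨ ¬A ∨ D) ∧ ((((¬C ∧ ¬A) ∨ (C ∧ A)) ∧ ¬¬A) ∨ ¬D)   — double negation
≡ (((C ∨ A) ∧ (¬C ∨ ¬A)) ∨ ¬A ∨ D) ∧ ((((¬C ∧ ¬A) ∨ (C ∧ A)) ∧ A) ∨ ¬D)   — double negation
≡ (C ∨ A ∨ ¬A ∨ D) ∧ (¬C ∨ ¬A ∨ ¬A ∨ D) ∧ (¬C ∨ C ∨ ¬D) ∧ (¬C ∨ A ∨ ¬D) ∧ (¬A ∨ C ∨ ¬D) ∧ (¬A ∨ A ∨ ¬D) ∧ (A ∨ ¬D)   — distribute ∨ over ∧
≡ (¬C ∨ ¬A ∨ D) ∧ (¬A ∨ C ∨ ¬D) ∧ (A ∨ ¬D)   — simplify

(¬C ∨ ¬A ∨ D) ∧ (¬A ∨ C ∨ ¬D) ∧ (A ∨ ¬D)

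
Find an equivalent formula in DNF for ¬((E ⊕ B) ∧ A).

(¬E ∧ ¬B) ∨ (B ∧ E) ∨ ¬A

¬((E ⊕ B) ∧ A)
= ¬(((E ∧ ¬B) ∨ (¬E ∧ B)) ∧ A)   [expand ⊕]
= ¬((E ∧ ¬B) ∨ (¬E ∧ B)) ∨ ¬A   [De Morgan]
= (¬(E ∧ ¬B) ∧ ¬(¬E ∧ B)) ∨ ¬A   [De Morgan]
= ((¬E ∨ ¬¬B) ∧ ¬(¬E ∧ B)) ∨ ¬A   [De Morgan]
= ((¬E ∨ B) ∧ ¬(¬E ∧ B)) ∨ ¬A   [double negation]
= ((¬E ∨ B) ∧ (¬¬E ∨ ¬B)) ∨ ¬A   [De Morgan]
= ((¬E ∨ B) ∧ (E ∨ ¬B)) ∨ ¬A   [double negation]
= (¬E ∧ E) ∨ (¬E ∧ ¬B) ∨ (B ∧ E) ∨ (B ∧ ¬B) ∨ ¬A   [distribute ∧ over ∨]
= (¬E ∧ ¬B) ∨ (B ∧ E) ∨ ¬A   [simplify]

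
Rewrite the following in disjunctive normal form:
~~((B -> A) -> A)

(B & ~A) | A

~~((B -> A) -> A)
≡ ~~(~(B -> A) | A)   (eliminate ->)
≡ ~~(~(~B | A) | A)   (eliminate ->)
≡ ~(~B | A) | A   (double negation)
≡ (~~B & ~A) | A   (De Morgan)
≡ (B & ~A) | A   (double negation)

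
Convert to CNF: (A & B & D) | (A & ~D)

(A & B & D) | (A & ~D)
≡ (A | A) & (A | ~D) & (B | A) & (B | ~D) & (D | A) & (D | ~D)   — distribute | over &
≡ A & (B | ~D)   — simplify

A & (B | ~D)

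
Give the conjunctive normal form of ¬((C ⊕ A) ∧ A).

¬A ∨ C

¬((C ⊕ A) ∧ A)
= ¬((C ∨ A) ∧ ¬(C ∧ A) ∧ A)   [expand ⊕]
= ¬(C ∨ A) ∨ ¬¬(C ∧ A) ∨ ¬A   [De Morgan]
= (¬C ∧ ¬A) ∨ ¬¬(C ∧ A) ∨ ¬A   [De Morgan]
= (¬C ∧ ¬A) ∨ (C ∧ A) ∨ ¬A   [double negation]
= (¬C ∨ C ∨ ¬A) ∧ (¬C ∨ A ∨ ¬A) ∧ (¬A ∨ C ∨ ¬A) ∧ (¬A ∨ A ∨ ¬A)   [distribute ∨ over ∧]
= ¬A ∨ C   [simplify]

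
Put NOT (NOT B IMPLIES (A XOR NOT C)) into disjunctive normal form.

NOT (NOT B IMPLIES (A XOR NOT C))
≡ NOT (NOT NOT B OR (A XOR NOT C))   [eliminate IMPLIES]
≡ NOT (NOT NOT B OR (A AND NOT NOT C) OR (NOT A AND NOT C))   [expand XOR]
≡ NOT NOT NOT B AND NOT (A AND NOT NOT C) AND NOT (NOT A AND NOT C)   [De Morgan]
≡ NOT B AND NOT (A AND NOT NOT C) AND NOT (NOT A AND NOT C)   [double negation]
≡ NOT B AND (NOT A OR NOT NOT NOT C) AND NOT (NOT A AND NOT C)   [De Morgan]
≡ NOT B AND (NOT A OR NOT C) AND NOT (NOT A AND NOT C)   [double negation]
≡ NOT B AND (NOT A OR NOT C) AND (NOT NOT A OR NOT NOT C)   [De Morgan]
≡ NOT B AND (NOT A OR NOT C) AND (A OR NOT NOT C)   [double negation]
≡ NOT B AND (NOT A OR NOT C) AND (A OR C)   [double negation]
≡ (NOT B AND NOT A AND A) OR (NOT B AND NOT A AND C) OR (NOT B AND NOT C AND A) OR (NOT B AND NOT C AND C)   [distribute AND over OR]
≡ (NOT B AND NOT A AND C) OR (NOT B AND NOT C AND A)   [simplify]

(NOT B AND NOT A AND C) OR (NOT B AND NOT C AND A)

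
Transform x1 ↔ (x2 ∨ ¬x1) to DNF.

x1 ↔ (x2 ∨ ¬x1)
⇔ (x1 → (x2 ∨ ¬x1)) ∧ ((x2 ∨ ¬x1) → x1)   [eliminate ↔]
⇔ (¬x1 ∨ x2 ∨ ¬x1) ∧ ((x2 ∨ ¬x1) → x1)   [eliminate →]
⇔ (¬x1 ∨ x2 ∨ ¬x1) ∧ (¬(x2 ∨ ¬x1) ∨ x1)   [eliminate →]
⇔ (¬x1 ∨ x2 ∨ ¬x1) ∧ ((¬x2 ∧ ¬¬x1) ∨ x1)   [De Morgan]
⇔ (¬x1 ∨ x2 ∨ ¬x1) ∧ ((¬x2 ∧ x1) ∨ x1)   [double negation]
⇔ (¬x1 ∧ ¬x2 ∧ x1) ∨ (¬x1 ∧ x1) ∨ (x2 ∧ ¬x2 ∧ x1) ∨ (x2 ∧ x1) ∨ (¬x1 ∧ ¬x2 ∧ x1) ∨ (¬x1 ∧ x1)   [distribute ∧ over ∨]
⇔ x2 ∧ x1   [simplify]

x2 ∧ x1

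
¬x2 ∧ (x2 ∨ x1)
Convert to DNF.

¬x2 ∧ (x2 ∨ x1)
⇔ ¬x2 ∧ x2 ∨ ¬x2 ∧ x1
⇔ ¬x2 ∧ x1

¬x2 ∧ x1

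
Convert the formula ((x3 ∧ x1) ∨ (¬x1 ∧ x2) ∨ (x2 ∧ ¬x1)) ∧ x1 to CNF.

((x3 ∧ x1) ∨ (¬x1 ∧ x2) ∨ (x2 ∧ ¬x1)) ∧ x1
≡ (x3 ∨ ¬x1 ∨ x2) ∧ (x3 ∨ ¬x1 ∨ ¬x1) ∧ (x3 ∨ x2 ∨ x2) ∧ (x3 ∨ x2 ∨ ¬x1) ∧ (x1 ∨ ¬x1 ∨ x2) ∧ (x1 ∨ ¬x1 ∨ ¬x1) ∧ (x1 ∨ x2 ∨ x2) ∧ (x1 ∨ x2 ∨ ¬x1) ∧ x1   [distribute ∨ over ∧]
≡ (x3 ∨ ¬x1) ∧ (x3 ∨ x2) ∧ x1   [simplify]

(x3 ∨ ¬x1) ∧ (x3 ∨ x2) ∧ x1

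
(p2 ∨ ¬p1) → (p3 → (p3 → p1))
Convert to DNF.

(p2 ∨ ¬p1) → (p3 → (p3 → p1))
≡ ¬(p2 ∨ ¬p1) ∨ (p3 → (p3 → p1))   [eliminate →]
≡ ¬(p2 ∨ ¬p1) ∨ ¬p3 ∨ (p3 → p1)   [eliminate →]
≡ ¬(p2 ∨ ¬p1) ∨ ¬p3 ∨ ¬p3 ∨ p1   [eliminate →]
≡ (¬p2 ∧ ¬¬p1) ∨ ¬p3 ∨ ¬p3 ∨ p1   [De Morgan]
≡ (¬p2 ∧ p1) ∨ ¬p3 ∨ ¬p3 ∨ p1   [double negation]
≡ ¬p3 ∨ p1   [simplify]

¬p3 ∨ p1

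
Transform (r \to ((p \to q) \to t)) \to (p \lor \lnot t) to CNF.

\lnot t \lor p

(r \to ((p \to q) \to t)) \to (p \lor \lnot t)
= \lnot (r \to ((p \to q) \to t)) \lor p \lor \lnot t
= \lnot (\lnot r \lor ((p \to q) \to t)) \lor p \lor \lnot t
= \lnot (\lnot r \lor \lnot (p \to q) \lor t) \lor p \lor \lnot t
= \lnot (\lnot r \lor \lnot (\lnot p \lor q) \lor t) \lor p \lor \lnot t
= (\lnot \lnot r \land \lnot \lnot (\lnot p \lor q) \land \lnot t) \lor p \lor \lnot t
= (r \land \lnot \lnot (\lnot p \lor q) \land \lnot t) \lor p \lor \lnot t
= (r \land (\lnot p \lor q) \land \lnot t) \lor p \lor \lnot t
= (r \lor p \lor \lnot t) \land (\lnot p \lor q \lor p \lor \lnot t) \land (\lnot t \lor p \lor \lnot t)
= \lnot t \lor p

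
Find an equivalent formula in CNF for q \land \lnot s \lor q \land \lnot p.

q \land (\lnot s \lor \lnot p)

q \land \lnot s \lor q \land \lnot p
= (q \lor q) \land (q \lor \lnot p) \land (\lnot s \lor q) \land (\lnot s \lor \lnot p)   [distribute \lor over \land]
= q \land (\lnot s \lor \lnot p)   [simplify]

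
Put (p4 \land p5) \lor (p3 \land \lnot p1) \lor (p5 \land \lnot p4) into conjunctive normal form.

(p4 \land p5) \lor (p3 \land \lnot p1) \lor (p5 \land \lnot p4)
≡ (p4 \lor p3 \lor p5) \land (p4 \lor p3 \lor \lnot p4) \land (p4 \lor \lnot p1 \lor p5) \land (p4 \lor \lnot p1 \lor \lnot p4) \land (p5 \lor p3 \lor p5) \land (p5 \lor p3 \lor \lnot p4) \land (p5 \lor \lnot p1 \lor p5) \land (p5 \lor \lnot p1 \lor \lnot p4)   — distribute \lor over \land
≡ (p5 \lor p3) \land (p5 \lor \lnot p1)   — simplify

(p5 \lor p3) \land (p5 \lor \lnot p1)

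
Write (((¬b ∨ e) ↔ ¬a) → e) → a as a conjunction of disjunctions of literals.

(a ∨ ¬b ∨ e) ∧ (¬e ∨ a)

(((¬b ∨ e) ↔ ¬a) → e) → a
≡ ¬(((¬b ∨ e) ↔ ¬a) → e) ∨ a   — eliminate →
≡ ¬(¬((¬b ∨ e) ↔ ¬a) ∨ e) ∨ a   — eliminate →
≡ ¬(¬(((¬b ∨ e) → ¬a) ∧ (¬a → (¬b ∨ e))) ∨ e) ∨ a   — eliminate ↔
≡ ¬(¬((¬(¬b ∨ e) ∨ ¬a) ∧ (¬a → (¬b ∨ e))) ∨ e) ∨ a   — eliminate →
≡ ¬(¬((¬(¬b ∨ e) ∨ ¬a) ∧ (¬¬a ∨ ¬b ∨ e)) ∨ e) ∨ a   — eliminate →
≡ (¬¬((¬(¬b ∨ e) ∨ ¬a) ∧ (¬¬a ∨ ¬b ∨ e)) ∧ ¬e) ∨ a   — De Morgan
≡ ((¬(¬b ∨ e) ∨ ¬a) ∧ (¬¬a ∨ ¬b ∨ e) ∧ ¬e) ∨ a   — double negation
≡ (((¬¬b ∧ ¬e) ∨ ¬a) ∧ (¬¬a ∨ ¬b ∨ e) ∧ ¬e) ∨ a   — De Morgan
≡ (((b ∧ ¬e) ∨ ¬a) ∧ (¬¬a ∨ ¬b ∨ e) ∧ ¬e) ∨ a   — double negation
≡ (((b ∧ ¬e) ∨ ¬a) ∧ (a ∨ ¬b ∨ e) ∧ ¬e) ∨ a   — double negation
≡ (b ∨ ¬a ∨ a) ∧ (¬e ∨ ¬a ∨ a) ∧ (a ∨ ¬b ∨ e ∨ a) ∧ (¬e ∨ a)   — distribute ∨ over ∧
≡ (a ∨ ¬b ∨ e) ∧ (¬e ∨ a)   — simplify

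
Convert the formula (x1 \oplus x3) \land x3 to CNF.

(x1 \oplus x3) \land x3
⇔ (x1 \lor x3) \land \lnot (x1 \land x3) \land x3   (expand \oplus)
⇔ (x1 \lor x3) \land (\lnot x1 \lor \lnot x3) \land x3   (De Morgan)
⇔ (\lnot x1 \lor \lnot x3) \land x3   (simplify)

(\lnot x1 \lor \lnot x3) \land x3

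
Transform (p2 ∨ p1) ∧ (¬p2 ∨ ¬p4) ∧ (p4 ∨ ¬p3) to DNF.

(p2 ∧ ¬p4 ∧ ¬p3) ∨ (p1 ∧ ¬p2 ∧ p4) ∨ (p1 ∧ ¬p2 ∧ ¬p3) ∨ (p1 ∧ ¬p4 ∧ ¬p3)

(p2 ∨ p1) ∧ (¬p2 ∨ ¬p4) ∧ (p4 ∨ ¬p3)
= (p2 ∧ ¬p2 ∧ p4) ∨ (p2 ∧ ¬p2 ∧ ¬p3) ∨ (p2 ∧ ¬p4 ∧ p4) ∨ (p2 ∧ ¬p4 ∧ ¬p3) ∨ (p1 ∧ ¬p2 ∧ p4) ∨ (p1 ∧ ¬p2 ∧ ¬p3) ∨ (p1 ∧ ¬p4 ∧ p4) ∨ (p1 ∧ ¬p4 ∧ ¬p3)   [distribute ∧ over ∨]
= (p2 ∧ ¬p4 ∧ ¬p3) ∨ (p1 ∧ ¬p2 ∧ p4) ∨ (p1 ∧ ¬p2 ∧ ¬p3) ∨ (p1 ∧ ¬p4 ∧ ¬p3)   [simplify]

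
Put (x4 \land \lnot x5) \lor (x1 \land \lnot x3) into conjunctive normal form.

(x4 \lor x1) \land (x4 \lor \lnot x3) \land (\lnot x5 \lor x1) \land (\lnot x5 \lor \lnot x3)

(x4 \land \lnot x5) \lor (x1 \land \lnot x3)
≡ (x4 \lor x1) \land (x4 \lor \lnot x3) \land (\lnot x5 \lor x1) \land (\lnot x5 \lor \lnot x3)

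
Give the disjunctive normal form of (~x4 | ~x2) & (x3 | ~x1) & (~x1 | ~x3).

(~x4 | ~x2) & (x3 | ~x1) & (~x1 | ~x3)
= (~x4 & x3 & ~x1) | (~x4 & x3 & ~x3) | (~x4 & ~x1 & ~x1) | (~x4 & ~x1 & ~x3) | (~x2 & x3 & ~x1) | (~x2 & x3 & ~x3) | (~x2 & ~x1 & ~x1) | (~x2 & ~x1 & ~x3)   [distribute & over |]
= (~x4 & ~x1) | (~x2 & ~x1)   [simplify]

(~x4 & ~x1) | (~x2 & ~x1)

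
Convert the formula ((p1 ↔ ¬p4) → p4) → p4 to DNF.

((p1 ↔ ¬p4) → p4) → p4
= ¬((p1 ↔ ¬p4) → p4) ∨ p4
= ¬(¬(p1 ↔ ¬p4) ∨ p4) ∨ p4
= ¬(¬((p1 → ¬p4) ∧ (¬p4 → p1)) ∨ p4) ∨ p4
= ¬(¬((¬p1 ∨ ¬p4) ∧ (¬p4 → p1)) ∨ p4) ∨ p4
= ¬(¬((¬p1 ∨ ¬p4) ∧ (¬¬p4 ∨ p1)) ∨ p4) ∨ p4
= (¬¬((¬p1 ∨ ¬p4) ∧ (¬¬p4 ∨ p1)) ∧ ¬p4) ∨ p4
= ((¬p1 ∨ ¬p4) ∧ (¬¬p4 ∨ p1) ∧ ¬p4) ∨ p4
= ((¬p1 ∨ ¬p4) ∧ (p4 ∨ p1) ∧ ¬p4) ∨ p4
= (¬p1 ∧ p4 ∧ ¬p4) ∨ (¬p1 ∧ p1 ∧ ¬p4) ∨ (¬p4 ∧ p4 ∧ ¬p4) ∨ (¬p4 ∧ p1 ∧ ¬p4) ∨ p4
= (¬p4 ∧ p1) ∨ p4

(¬p4 ∧ p1) ∨ p4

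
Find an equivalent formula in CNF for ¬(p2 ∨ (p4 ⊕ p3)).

¬(p2 ∨ (p4 ⊕ p3))
= ¬(p2 ∨ (p4 ∨ p3) ∧ ¬(p4 ∧ p3))
= ¬p2 ∧ ¬((p4 ∨ p3) ∧ ¬(p4 ∧ p3))
= ¬p2 ∧ (¬(p4 ∨ p3) ∨ ¬¬(p4 ∧ p3))
= ¬p2 ∧ (¬p4 ∧ ¬p3 ∨ ¬¬(p4 ∧ p3))
= ¬p2 ∧ (¬p4 ∧ ¬p3 ∨ p4 ∧ p3)
= ¬p2 ∧ (¬p4 ∨ p4) ∧ (¬p4 ∨ p3) ∧ (¬p3 ∨ p4) ∧ (¬p3 ∨ p3)
= ¬p2 ∧ (¬p4 ∨ p3) ∧ (¬p3 ∨ p4)

¬p2 ∧ (¬p4 ∨ p3) ∧ (¬p3 ∨ p4)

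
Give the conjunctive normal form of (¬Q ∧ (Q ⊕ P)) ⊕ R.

(¬Q ∨ R) ∧ (Q ∨ P ∨ R) ∧ (Q ∨ ¬P ∨ ¬R)

(¬Q ∧ (Q ⊕ P)) ⊕ R
⇔ ((¬Q ∧ (Q ⊕ P)) ∨ R) ∧ ¬(¬Q ∧ (Q ⊕ P) ∧ R)   (expand ⊕)
⇔ ((¬Q ∧ (Q ∨ P) ∧ ¬(Q ∧ P)) ∨ R) ∧ ¬(¬Q ∧ (Q ⊕ P) ∧ R)   (expand ⊕)
⇔ ((¬Q ∧ (Q ∨ P) ∧ ¬(Q ∧ P)) ∨ R) ∧ ¬(¬Q ∧ (Q ∨ P) ∧ ¬(Q ∧ P) ∧ R)   (expand ⊕)
⇔ ((¬Q ∧ (Q ∨ P) ∧ (¬Q ∨ ¬P)) ∨ R) ∧ ¬(¬Q ∧ (Q ∨ P) ∧ ¬(Q ∧ P) ∧ R)   (De Morgan)
⇔ ((¬Q ∧ (Q ∨ P) ∧ (¬Q ∨ ¬P)) ∨ R) ∧ (¬¬Q ∨ ¬(Q ∨ P) ∨ ¬¬(Q ∧ P) ∨ ¬R)   (De Morgan)
⇔ ((¬Q ∧ (Q ∨ P) ∧ (¬Q ∨ ¬P)) ∨ R) ∧ (Q ∨ ¬(Q ∨ P) ∨ ¬¬(Q ∧ P) ∨ ¬R)   (double negation)
⇔ ((¬Q ∧ (Q ∨ P) ∧ (¬Q ∨ ¬P)) ∨ R) ∧ (Q ∨ (¬Q ∧ ¬P) ∨ ¬¬(Q ∧ P) ∨ ¬R)   (De Morgan)
⇔ ((¬Q ∧ (Q ∨ P) ∧ (¬Q ∨ ¬P)) ∨ R) ∧ (Q ∨ (¬Q ∧ ¬P) ∨ (Q ∧ P) ∨ ¬R)   (double negation)
⇔ (¬Q ∨ R) ∧ (Q ∨ P ∨ R) ∧ (¬Q ∨ ¬P ∨ R) ∧ (Q ∨ ¬Q ∨ Q ∨ ¬R) ∧ (Q ∨ ¬Q ∨ P ∨ ¬R) ∧ (Q ∨ ¬P ∨ Q ∨ ¬R) ∧ (Q ∨ ¬P ∨ P ∨ ¬R)   (distribute ∨ over ∧)
⇔ (¬Q ∨ R) ∧ (Q ∨ P ∨ R) ∧ (Q ∨ ¬P ∨ ¬R)   (simplify)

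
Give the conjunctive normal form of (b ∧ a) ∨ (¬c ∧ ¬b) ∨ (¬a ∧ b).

(b ∧ a) ∨ (¬c ∧ ¬b) ∨ (¬a ∧ b)
= (b ∨ ¬c ∨ ¬a) ∧ (b ∨ ¬c ∨ b) ∧ (b ∨ ¬b ∨ ¬a) ∧ (b ∨ ¬b ∨ b) ∧ (a ∨ ¬c ∨ ¬a) ∧ (a ∨ ¬c ∨ b) ∧ (a ∨ ¬b ∨ ¬a) ∧ (a ∨ ¬b ∨ b)
= b ∨ ¬c

b ∨ ¬c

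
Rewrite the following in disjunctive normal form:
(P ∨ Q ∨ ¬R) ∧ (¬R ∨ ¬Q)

(P ∧ ¬Q) ∨ ¬R

(P ∨ Q ∨ ¬R) ∧ (¬R ∨ ¬Q)
⇔ (P ∧ ¬R) ∨ (P ∧ ¬Q) ∨ (Q ∧ ¬R) ∨ (Q ∧ ¬Q) ∨ (¬R ∧ ¬R) ∨ (¬R ∧ ¬Q)   [distribute ∧ over ∨]
⇔ (P ∧ ¬Q) ∨ ¬R   [simplify]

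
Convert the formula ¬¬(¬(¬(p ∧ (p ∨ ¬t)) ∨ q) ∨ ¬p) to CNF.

¬q ∨ ¬p

¬¬(¬(¬(p ∧ (p ∨ ¬t)) ∨ q) ∨ ¬p)
≡ ¬(¬(p ∧ (p ∨ ¬t)) ∨ q) ∨ ¬p
≡ (¬¬(p ∧ (p ∨ ¬t)) ∧ ¬q) ∨ ¬p
≡ (p ∧ (p ∨ ¬t) ∧ ¬q) ∨ ¬p
≡ (p ∨ ¬p) ∧ (p ∨ ¬t ∨ ¬p) ∧ (¬q ∨ ¬p)
≡ ¬q ∨ ¬p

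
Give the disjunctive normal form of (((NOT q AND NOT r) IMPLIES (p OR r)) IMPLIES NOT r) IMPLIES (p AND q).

r OR (p AND q)

(((NOT q AND NOT r) IMPLIES (p OR r)) IMPLIES NOT r) IMPLIES (p AND q)
= NOT (((NOT q AND NOT r) IMPLIES (p OR r)) IMPLIES NOT r) OR (p AND q)   [eliminate IMPLIES]
= NOT (NOT ((NOT q AND NOT r) IMPLIES (p OR r)) OR NOT r) OR (p AND q)   [eliminate IMPLIES]
= NOT (NOT (NOT (NOT q AND NOT r) OR p OR r) OR NOT r) OR (p AND q)   [eliminate IMPLIES]
= (NOT NOT (NOT (NOT q AND NOT r) OR p OR r) AND NOT NOT r) OR (p AND q)   [De Morgan]
= ((NOT (NOT q AND NOT r) OR p OR r) AND NOT NOT r) OR (p AND q)   [double negation]
= ((NOT NOT q OR NOT NOT r OR p OR r) AND NOT NOT r) OR (p AND q)   [De Morgan]
= ((q OR NOT NOT r OR p OR r) AND NOT NOT r) OR (p AND q)   [double negation]
= ((q OR r OR p OR r) AND NOT NOT r) OR (p AND q)   [double negation]
= ((q OR r OR p OR r) AND r) OR (p AND q)   [double negation]
= (q AND r) OR (r AND r) OR (p AND r) OR (r AND r) OR (p AND q)   [distribute AND over OR]
= r OR (p AND q)   [simplify]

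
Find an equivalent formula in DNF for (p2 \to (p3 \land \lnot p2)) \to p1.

p2 \lor p1

(p2 \to (p3 \land \lnot p2)) \to p1
≡ \lnot (p2 \to (p3 \land \lnot p2)) \lor p1   [eliminate \to]
≡ \lnot (\lnot p2 \lor (p3 \land \lnot p2)) \lor p1   [eliminate \to]
≡ (\lnot \lnot p2 \land \lnot (p3 \land \lnot p2)) \lor p1   [De Morgan]
≡ (p2 \land \lnot (p3 \land \lnot p2)) \lor p1   [double negation]
≡ (p2 \land (\lnot p3 \lor \lnot \lnot p2)) \lor p1   [De Morgan]
≡ (p2 \land (\lnot p3 \lor p2)) \lor p1   [double negation]
≡ (p2 \land \lnot p3) \lor (p2 \land p2) \lor p1   [distribute \land over \lor]
≡ p2 \lor p1   [simplify]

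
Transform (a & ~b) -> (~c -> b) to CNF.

~a | b | c

(a & ~b) -> (~c -> b)
⇔ ~(a & ~b) | (~c -> b)
⇔ ~(a & ~b) | ~~c | b
⇔ ~a | ~~b | ~~c | b
⇔ ~a | b | ~~c | b
⇔ ~a | b | c | b
⇔ ~a | b | c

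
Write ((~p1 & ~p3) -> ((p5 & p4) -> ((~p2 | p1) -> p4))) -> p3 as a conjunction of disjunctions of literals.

(~p1 | p3) & (p5 | p3) & (p4 | p3) & (~p2 | p1 | p3) & (~p4 | p3)

((~p1 & ~p3) -> ((p5 & p4) -> ((~p2 | p1) -> p4))) -> p3
≡ ~((~p1 & ~p3) -> ((p5 & p4) -> ((~p2 | p1) -> p4))) | p3   — eliminate ->
≡ ~(~(~p1 & ~p3) | ((p5 & p4) -> ((~p2 | p1) -> p4))) | p3   — eliminate ->
≡ ~(~(~p1 & ~p3) | ~(p5 & p4) | ((~p2 | p1) -> p4)) | p3   — eliminate ->
≡ ~(~(~p1 & ~p3) | ~(p5 & p4) | ~(~p2 | p1) | p4) | p3   — eliminate ->
≡ (~~(~p1 & ~p3) & ~~(p5 & p4) & ~~(~p2 | p1) & ~p4) | p3   — De Morgan
≡ (~p1 & ~p3 & ~~(p5 & p4) & ~~(~p2 | p1) & ~p4) | p3   — double negation
≡ (~p1 & ~p3 & p5 & p4 & ~~(~p2 | p1) & ~p4) | p3   — double negation
≡ (~p1 & ~p3 & p5 & p4 & (~p2 | p1) & ~p4) | p3   — double negation
≡ (~p1 | p3) & (~p3 | p3) & (p5 | p3) & (p4 | p3) & (~p2 | p1 | p3) & (~p4 | p3)   — distribute | over &
≡ (~p1 | p3) & (p5 | p3) & (p4 | p3) & (~p2 | p1 | p3) & (~p4 | p3)   — simplify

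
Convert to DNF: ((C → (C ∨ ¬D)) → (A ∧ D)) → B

(¬C ∧ ¬A) ∨ (C ∧ ¬A) ∨ ¬D ∨ B

((C → (C ∨ ¬D)) → (A ∧ D)) → B
⇔ ¬((C → (C ∨ ¬D)) → (A ∧ D)) ∨ B
⇔ ¬(¬(C → (C ∨ ¬D)) ∨ (A ∧ D)) ∨ B
⇔ ¬(¬(¬C ∨ C ∨ ¬D) ∨ (A ∧ D)) ∨ B
⇔ (¬¬(¬C ∨ C ∨ ¬D) ∧ ¬(A ∧ D)) ∨ B
⇔ ((¬C ∨ C ∨ ¬D) ∧ ¬(A ∧ D)) ∨ B
⇔ ((¬C ∨ C ∨ ¬D) ∧ (¬A ∨ ¬D)) ∨ B
⇔ (¬C ∧ ¬A) ∨ (¬C ∧ ¬D) ∨ (C ∧ ¬A) ∨ (C ∧ ¬D) ∨ (¬D ∧ ¬A) ∨ (¬D ∧ ¬D) ∨ B
⇔ (¬C ∧ ¬A) ∨ (C ∧ ¬A) ∨ ¬D ∨ B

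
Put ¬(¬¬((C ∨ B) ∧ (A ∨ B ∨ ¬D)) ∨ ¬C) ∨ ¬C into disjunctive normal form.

(¬A ∧ ¬B ∧ D ∧ C) ∨ ¬C

¬(¬¬((C ∨ B) ∧ (A ∨ B ∨ ¬D)) ∨ ¬C) ∨ ¬C
= (¬¬¬((C ∨ B) ∧ (A ∨ B ∨ ¬D)) ∧ ¬¬C) ∨ ¬C   [De Morgan]
= (¬((C ∨ B) ∧ (A ∨ B ∨ ¬D)) ∧ ¬¬C) ∨ ¬C   [double negation]
= ((¬(C ∨ B) ∨ ¬(A ∨ B ∨ ¬D)) ∧ ¬¬C) ∨ ¬C   [De Morgan]
= (((¬C ∧ ¬B) ∨ ¬(A ∨ B ∨ ¬D)) ∧ ¬¬C) ∨ ¬C   [De Morgan]
= (((¬C ∧ ¬B) ∨ (¬A ∧ ¬B ∧ ¬¬D)) ∧ ¬¬C) ∨ ¬C   [De Morgan]
= (((¬C ∧ ¬B) ∨ (¬A ∧ ¬B ∧ D)) ∧ ¬¬C) ∨ ¬C   [double negation]
= (((¬C ∧ ¬B) ∨ (¬A ∧ ¬B ∧ D)) ∧ C) ∨ ¬C   [double negation]
= (¬C ∧ ¬B ∧ C) ∨ (¬A ∧ ¬B ∧ D ∧ C) ∨ ¬C   [distribute ∧ over ∨]
= (¬A ∧ ¬B ∧ D ∧ C) ∨ ¬C   [simplify]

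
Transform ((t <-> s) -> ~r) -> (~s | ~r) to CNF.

((t <-> s) -> ~r) -> (~s | ~r)
= ~((t <-> s) -> ~r) | ~s | ~r   [eliminate ->]
= ~(~(t <-> s) | ~r) | ~s | ~r   [eliminate ->]
= ~(~((t -> s) & (s -> t)) | ~r) | ~s | ~r   [eliminate <->]
= ~(~((~t | s) & (s -> t)) | ~r) | ~s | ~r   [eliminate ->]
= ~(~((~t | s) & (~s | t)) | ~r) | ~s | ~r   [eliminate ->]
= (~~((~t | s) & (~s | t)) & ~~r) | ~s | ~r   [De Morgan]
= ((~t | s) & (~s | t) & ~~r) | ~s | ~r   [double negation]
= ((~t | s) & (~s | t) & r) | ~s | ~r   [double negation]
= (~t | s | ~s | ~r) & (~s | t | ~s | ~r) & (r | ~s | ~r)   [distribute | over &]
= ~s | t | ~r   [simplify]

~s | t | ~r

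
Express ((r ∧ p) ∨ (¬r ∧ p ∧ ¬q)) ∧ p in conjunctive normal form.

((r ∧ p) ∨ (¬r ∧ p ∧ ¬q)) ∧ p
≡ (r ∨ ¬r) ∧ (r ∨ p) ∧ (r ∨ ¬q) ∧ (p ∨ ¬r) ∧ (p ∨ p) ∧ (p ∨ ¬q) ∧ p
≡ (r ∨ ¬q) ∧ p

(r ∨ ¬q) ∧ p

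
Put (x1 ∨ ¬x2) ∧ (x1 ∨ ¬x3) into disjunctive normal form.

(x1 ∨ ¬x2) ∧ (x1 ∨ ¬x3)
≡ (x1 ∧ x1) ∨ (x1 ∧ ¬x3) ∨ (¬x2 ∧ x1) ∨ (¬x2 ∧ ¬x3)   (distribute ∧ over ∨)
≡ x1 ∨ (¬x2 ∧ ¬x3)   (simplify)

x1 ∨ (¬x2 ∧ ¬x3)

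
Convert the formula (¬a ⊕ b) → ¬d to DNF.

(a ∧ ¬b) ∨ (b ∧ ¬a) ∨ ¬d

(¬a ⊕ b) → ¬d
≡ ¬(¬a ⊕ b) ∨ ¬d   [eliminate →]
≡ ¬((¬a ∧ ¬b) ∨ (¬¬a ∧ b)) ∨ ¬d   [expand ⊕]
≡ (¬(¬a ∧ ¬b) ∧ ¬(¬¬a ∧ b)) ∨ ¬d   [De Morgan]
≡ ((¬¬a ∨ ¬¬b) ∧ ¬(¬¬a ∧ b)) ∨ ¬d   [De Morgan]
≡ ((a ∨ ¬¬b) ∧ ¬(¬¬a ∧ b)) ∨ ¬d   [double negation]
≡ ((a ∨ b) ∧ ¬(¬¬a ∧ b)) ∨ ¬d   [double negation]
≡ ((a ∨ b) ∧ (¬¬¬a ∨ ¬b)) ∨ ¬d   [De Morgan]
≡ ((a ∨ b) ∧ (¬a ∨ ¬b)) ∨ ¬d   [double negation]
≡ (a ∧ ¬a) ∨ (a ∧ ¬b) ∨ (b ∧ ¬a) ∨ (b ∧ ¬b) ∨ ¬d   [distribute ∧ over ∨]
≡ (a ∧ ¬b) ∨ (b ∧ ¬a) ∨ ¬d   [simplify]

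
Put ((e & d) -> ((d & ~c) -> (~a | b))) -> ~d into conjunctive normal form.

((e & d) -> ((d & ~c) -> (~a | b))) -> ~d
≡ ~((e & d) -> ((d & ~c) -> (~a | b))) | ~d
≡ ~(~(e & d) | ((d & ~c) -> (~a | b))) | ~d
≡ ~(~(e & d) | ~(d & ~c) | ~a | b) | ~d
≡ (~~(e & d) & ~~(d & ~c) & ~~a & ~b) | ~d
≡ (e & d & ~~(d & ~c) & ~~a & ~b) | ~d
≡ (e & d & d & ~c & ~~a & ~b) | ~d
≡ (e & d & d & ~c & a & ~b) | ~d
≡ (e | ~d) & (d | ~d) & (d | ~d) & (~c | ~d) & (a | ~d) & (~b | ~d)
≡ (e | ~d) & (~c | ~d) & (a | ~d) & (~b | ~d)

(e | ~d) & (~c | ~d) & (a | ~d) & (~b | ~d)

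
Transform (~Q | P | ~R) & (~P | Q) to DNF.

(~Q | P | ~R) & (~P | Q)
⇔ (~Q & ~P) | (~Q & Q) | (P & ~P) | (P & Q) | (~R & ~P) | (~R & Q)   [distribute & over |]
⇔ (~Q & ~P) | (P & Q) | (~R & ~P) | (~R & Q)   [simplify]

(~Q & ~P) | (P & Q) | (~R & ~P) | (~R & Q)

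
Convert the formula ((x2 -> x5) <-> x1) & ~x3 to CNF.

(x2 | x1) & (~x5 | x1) & (~x1 | ~x2 | x5) & ~x3

((x2 -> x5) <-> x1) & ~x3
⇔ ((x2 -> x5) -> x1) & (x1 -> (x2 -> x5)) & ~x3
⇔ (~(x2 -> x5) | x1) & (x1 -> (x2 -> x5)) & ~x3
⇔ (~(~x2 | x5) | x1) & (x1 -> (x2 -> x5)) & ~x3
⇔ (~(~x2 | x5) | x1) & (~x1 | (x2 -> x5)) & ~x3
⇔ (~(~x2 | x5) | x1) & (~x1 | ~x2 | x5) & ~x3
⇔ ((~~x2 & ~x5) | x1) & (~x1 | ~x2 | x5) & ~x3
⇔ ((x2 & ~x5) | x1) & (~x1 | ~x2 | x5) & ~x3
⇔ (x2 | x1) & (~x5 | x1) & (~x1 | ~x2 | x5) & ~x3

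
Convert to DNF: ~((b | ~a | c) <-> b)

(~a & ~b) | (c & ~b)

~((b | ~a | c) <-> b)
≡ ~(((b | ~a | c) -> b) & (b -> (b | ~a | c)))
≡ ~((~(b | ~a | c) | b) & (b -> (b | ~a | c)))
≡ ~((~(b | ~a | c) | b) & (~b | b | ~a | c))
≡ ~(~(b | ~a | c) | b) | ~(~b | b | ~a | c)
≡ (~~(b | ~a | c) & ~b) | ~(~b | b | ~a | c)
≡ ((b | ~a | c) & ~b) | ~(~b | b | ~a | c)
≡ ((b | ~a | c) & ~b) | (~~b & ~b & ~~a & ~c)
≡ ((b | ~a | c) & ~b) | (b & ~b & ~~a & ~c)
≡ ((b | ~a | c) & ~b) | (b & ~b & a & ~c)
≡ (b & ~b) | (~a & ~b) | (c & ~b) | (b & ~b & a & ~c)
≡ (~a & ~b) | (c & ~b)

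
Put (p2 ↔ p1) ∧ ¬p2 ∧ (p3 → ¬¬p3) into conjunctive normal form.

(¬p1 ∨ p2) ∧ ¬p2

(p2 ↔ p1) ∧ ¬p2 ∧ (p3 → ¬¬p3)
≡ (p2 → p1) ∧ (p1 → p2) ∧ ¬p2 ∧ (p3 → ¬¬p3)
≡ (¬p2 ∨ p1) ∧ (p1 → p2) ∧ ¬p2 ∧ (p3 → ¬¬p3)
≡ (¬p2 ∨ p1) ∧ (¬p1 ∨ p2) ∧ ¬p2 ∧ (p3 → ¬¬p3)
≡ (¬p2 ∨ p1) ∧ (¬p1 ∨ p2) ∧ ¬p2 ∧ (¬p3 ∨ ¬¬p3)
≡ (¬p2 ∨ p1) ∧ (¬p1 ∨ p2) ∧ ¬p2 ∧ (¬p3 ∨ p3)
≡ (¬p1 ∨ p2) ∧ ¬p2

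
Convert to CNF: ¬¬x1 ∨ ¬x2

x1 ∨ ¬x2

¬¬x1 ∨ ¬x2
= x1 ∨ ¬x2   — double negation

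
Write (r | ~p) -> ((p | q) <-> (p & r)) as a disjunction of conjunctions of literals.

(r | ~p) -> ((p | q) <-> (p & r))
⇔ ~(r | ~p) | ((p | q) <-> (p & r))   (eliminate ->)
⇔ ~(r | ~p) | (((p | q) -> (p & r)) & ((p & r) -> (p | q)))   (eliminate <->)
⇔ ~(r | ~p) | ((~(p | q) | (p & r)) & ((p & r) -> (p | q)))   (eliminate ->)
⇔ ~(r | ~p) | ((~(p | q) | (p & r)) & (~(p & r) | p | q))   (eliminate ->)
⇔ (~r & ~~p) | ((~(p | q) | (p & r)) & (~(p & r) | p | q))   (De Morgan)
⇔ (~r & p) | ((~(p | q) | (p & r)) & (~(p & r) | p | q))   (double negation)
⇔ (~r & p) | (((~p & ~q) | (p & r)) & (~(p & r) | p | q))   (De Morgan)
⇔ (~r & p) | (((~p & ~q) | (p & r)) & (~p | ~r | p | q))   (De Morgan)
⇔ (~r & p) | (~p & ~q & ~p) | (~p & ~q & ~r) | (~p & ~q & p) | (~p & ~q & q) | (p & r & ~p) | (p & r & ~r) | (p & r & p) | (p & r & q)   (distribute & over |)
⇔ (~r & p) | (~p & ~q) | (p & r)   (simplify)

(~r & p) | (~p & ~q) | (p & r)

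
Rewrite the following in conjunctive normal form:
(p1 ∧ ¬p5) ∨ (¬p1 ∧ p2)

(p1 ∨ p2) ∧ (¬p5 ∨ ¬p1) ∧ (¬p5 ∨ p2)

(p1 ∧ ¬p5) ∨ (¬p1 ∧ p2)
≡ (p1 ∨ ¬p1) ∧ (p1 ∨ p2) ∧ (¬p5 ∨ ¬p1) ∧ (¬p5 ∨ p2)   — distribute ∨ over ∧
≡ (p1 ∨ p2) ∧ (¬p5 ∨ ¬p1) ∧ (¬p5 ∨ p2)   — simplify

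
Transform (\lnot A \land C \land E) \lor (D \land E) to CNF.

(\lnot A \lor D) \land (C \lor D) \land E

(\lnot A \land C \land E) \lor (D \land E)
≡ (\lnot A \lor D) \land (\lnot A \lor E) \land (C \lor D) \land (C \lor E) \land (E \lor D) \land (E \lor E)   (distribute \lor over \land)
≡ (\lnot A \lor D) \land (C \lor D) \land E   (simplify)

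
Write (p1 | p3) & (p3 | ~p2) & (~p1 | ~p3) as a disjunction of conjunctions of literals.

(p1 & ~p2 & ~p3) | (p3 & ~p1)

(p1 | p3) & (p3 | ~p2) & (~p1 | ~p3)
≡ (p1 & p3 & ~p1) | (p1 & p3 & ~p3) | (p1 & ~p2 & ~p1) | (p1 & ~p2 & ~p3) | (p3 & p3 & ~p1) | (p3 & p3 & ~p3) | (p3 & ~p2 & ~p1) | (p3 & ~p2 & ~p3)
≡ (p1 & ~p2 & ~p3) | (p3 & ~p1)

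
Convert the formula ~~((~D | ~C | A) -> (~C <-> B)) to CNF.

~~((~D | ~C | A) -> (~C <-> B))
≡ ~~(~(~D | ~C | A) | (~C <-> B))   [eliminate ->]
≡ ~~(~(~D | ~C | A) | ((~C -> B) & (B -> ~C)))   [eliminate <->]
≡ ~~(~(~D | ~C | A) | ((~~C | B) & (B -> ~C)))   [eliminate ->]
≡ ~~(~(~D | ~C | A) | ((~~C | B) & (~B | ~C)))   [eliminate ->]
≡ ~(~D | ~C | A) | ((~~C | B) & (~B | ~C))   [double negation]
≡ (~~D & ~~C & ~A) | ((~~C | B) & (~B | ~C))   [De Morgan]
≡ (D & ~~C & ~A) | ((~~C | B) & (~B | ~C))   [double negation]
≡ (D & C & ~A) | ((~~C | B) & (~B | ~C))   [double negation]
≡ (D & C & ~A) | ((C | B) & (~B | ~C))   [double negation]
≡ (D | C | B) & (D | ~B | ~C) & (C | C | B) & (C | ~B | ~C) & (~A | C | B) & (~A | ~B | ~C)   [distribute | over &]
≡ (D | ~B | ~C) & (C | B) & (~A | ~B | ~C)   [simplify]

(D | ~B | ~C) & (C | B) & (~A | ~B | ~C)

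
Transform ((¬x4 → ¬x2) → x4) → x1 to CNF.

(x4 ∨ ¬x2 ∨ x1) ∧ (¬x4 ∨ x1)

((¬x4 → ¬x2) → x4) → x1
⇔ ¬((¬x4 → ¬x2) → x4) ∨ x1   (eliminate →)
⇔ ¬(¬(¬x4 → ¬x2) ∨ x4) ∨ x1   (eliminate →)
⇔ ¬(¬(¬¬x4 ∨ ¬x2) ∨ x4) ∨ x1   (eliminate →)
⇔ (¬¬(¬¬x4 ∨ ¬x2) ∧ ¬x4) ∨ x1   (De Morgan)
⇔ ((¬¬x4 ∨ ¬x2) ∧ ¬x4) ∨ x1   (double negation)
⇔ ((x4 ∨ ¬x2) ∧ ¬x4) ∨ x1   (double negation)
⇔ (x4 ∨ ¬x2 ∨ x1) ∧ (¬x4 ∨ x1)   (distribute ∨ over ∧)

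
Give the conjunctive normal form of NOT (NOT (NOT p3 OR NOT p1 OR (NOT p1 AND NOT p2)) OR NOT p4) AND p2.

NOT (NOT (NOT p3 OR NOT p1 OR (NOT p1 AND NOT p2)) OR NOT p4) AND p2
≡ NOT NOT (NOT p3 OR NOT p1 OR (NOT p1 AND NOT p2)) AND NOT NOT p4 AND p2   (De Morgan)
≡ (NOT p3 OR NOT p1 OR (NOT p1 AND NOT p2)) AND NOT NOT p4 AND p2   (double negation)
≡ (NOT p3 OR NOT p1 OR (NOT p1 AND NOT p2)) AND p4 AND p2   (double negation)
≡ (NOT p3 OR NOT p1 OR NOT p1) AND (NOT p3 OR NOT p1 OR NOT p2) AND p4 AND p2   (distribute OR over AND)
≡ (NOT p3 OR NOT p1) AND p4 AND p2   (simplify)

(NOT p3 OR NOT p1) AND p4 AND p2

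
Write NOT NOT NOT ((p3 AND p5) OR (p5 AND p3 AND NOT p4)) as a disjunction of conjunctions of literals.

NOT p3 OR NOT p5

NOT NOT NOT ((p3 AND p5) OR (p5 AND p3 AND NOT p4))
⇔ NOT ((p3 AND p5) OR (p5 AND p3 AND NOT p4))   [double negation]
⇔ NOT (p3 AND p5) AND NOT (p5 AND p3 AND NOT p4)   [De Morgan]
⇔ (NOT p3 OR NOT p5) AND NOT (p5 AND p3 AND NOT p4)   [De Morgan]
⇔ (NOT p3 OR NOT p5) AND (NOT p5 OR NOT p3 OR NOT NOT p4)   [De Morgan]
⇔ (NOT p3 OR NOT p5) AND (NOT p5 OR NOT p3 OR p4)   [double negation]
⇔ (NOT p3 AND NOT p5) OR (NOT p3 AND NOT p3) OR (NOT p3 AND p4) OR (NOT p5 AND NOT p5) OR (NOT p5 AND NOT p3) OR (NOT p5 AND p4)   [distribute AND over OR]
⇔ NOT p3 OR NOT p5   [simplify]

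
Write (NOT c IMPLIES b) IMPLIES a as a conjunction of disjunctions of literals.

(NOT c IMPLIES b) IMPLIES a
⇔ NOT (NOT c IMPLIES b) OR a   — eliminate IMPLIES
⇔ NOT (NOT NOT c OR b) OR a   — eliminate IMPLIES
⇔ (NOT NOT NOT c AND NOT b) OR a   — De Morgan
⇔ (NOT c AND NOT b) OR a   — double negation
⇔ (NOT c OR a) AND (NOT b OR a)   — distribute OR over AND

(NOT c OR a) AND (NOT b OR a)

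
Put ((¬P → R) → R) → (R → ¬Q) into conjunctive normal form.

((¬P → R) → R) → (R → ¬Q)
⇔ ¬((¬P → R) → R) ∨ (R → ¬Q)   [eliminate →]
⇔ ¬(¬(¬P → R) ∨ R) ∨ (R → ¬Q)   [eliminate →]
⇔ ¬(¬(¬¬P ∨ R) ∨ R) ∨ (R → ¬Q)   [eliminate →]
⇔ ¬(¬(¬¬P ∨ R) ∨ R) ∨ ¬R ∨ ¬Q   [eliminate →]
⇔ (¬¬(¬¬P ∨ R) ∧ ¬R) ∨ ¬R ∨ ¬Q   [De Morgan]
⇔ ((¬¬P ∨ R) ∧ ¬R) ∨ ¬R ∨ ¬Q   [double negation]
⇔ ((P ∨ R) ∧ ¬R) ∨ ¬R ∨ ¬Q   [double negation]
⇔ (P ∨ R ∨ ¬R ∨ ¬Q) ∧ (¬R ∨ ¬R ∨ ¬Q)   [distribute ∨ over ∧]
⇔ ¬R ∨ ¬Q   [simplify]

¬R ∨ ¬Q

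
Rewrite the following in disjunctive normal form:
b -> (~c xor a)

~b | (~c & ~a) | (c & a)

b -> (~c xor a)
⇔ ~b | (~c xor a)   (eliminate ->)
⇔ ~b | (~c & ~a) | (~~c & a)   (expand xor)
⇔ ~b | (~c & ~a) | (c & a)   (double negation)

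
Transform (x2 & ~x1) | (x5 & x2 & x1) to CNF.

x2 & (~x1 | x5)

(x2 & ~x1) | (x5 & x2 & x1)
≡ (x2 | x5) & (x2 | x2) & (x2 | x1) & (~x1 | x5) & (~x1 | x2) & (~x1 | x1)   [distribute | over &]
≡ x2 & (~x1 | x5)   [simplify]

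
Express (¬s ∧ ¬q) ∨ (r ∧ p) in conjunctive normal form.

(¬s ∧ ¬q) ∨ (r ∧ p)
⇔ (¬s ∨ r) ∧ (¬s ∨ p) ∧ (¬q ∨ r) ∧ (¬q ∨ p)   [distribute ∨ over ∧]

(¬s ∨ r) ∧ (¬s ∨ p) ∧ (¬q ∨ r) ∧ (¬q ∨ p)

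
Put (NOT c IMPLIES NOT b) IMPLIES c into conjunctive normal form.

(NOT c IMPLIES NOT b) IMPLIES c
= NOT (NOT c IMPLIES NOT b) OR c   [eliminate IMPLIES]
= NOT (NOT NOT c OR NOT b) OR c   [eliminate IMPLIES]
= (NOT NOT NOT c AND NOT NOT b) OR c   [De Morgan]
= (NOT c AND NOT NOT b) OR c   [double negation]
= (NOT c AND b) OR c   [double negation]
= (NOT c OR c) AND (b OR c)   [distribute OR over AND]
= b OR c   [simplify]

b OR c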